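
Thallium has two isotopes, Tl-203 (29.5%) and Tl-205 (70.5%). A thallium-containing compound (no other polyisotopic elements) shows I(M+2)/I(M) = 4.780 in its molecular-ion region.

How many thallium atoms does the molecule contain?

2

The M+2/M ratio from n Tl atoms is n · q/p = n · 0.705/0.295.
n = 4.780 × 0.295/0.705 = 2.00 ≈ 2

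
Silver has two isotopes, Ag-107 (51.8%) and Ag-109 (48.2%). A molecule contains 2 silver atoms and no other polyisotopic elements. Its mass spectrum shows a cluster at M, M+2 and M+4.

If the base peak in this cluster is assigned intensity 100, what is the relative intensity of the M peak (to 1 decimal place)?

53.7

Binomial terms of (0.518 + 0.482)^2: M 0.2683, M+2 0.4994, M+4 0.2323 → M+2 is the base peak.
P(M+2) = C(2,1) × 0.518^1 × 0.482^1 = 2 × 0.5180 × 0.4820 = 0.499352 (base)
P(M) = C(2,0) × 0.518^2 × 0.482^0 = 1 × 0.268324 × 1.0000 = 0.268324
Relative intensity = 0.268324 / 0.499352 × 100 = 53.7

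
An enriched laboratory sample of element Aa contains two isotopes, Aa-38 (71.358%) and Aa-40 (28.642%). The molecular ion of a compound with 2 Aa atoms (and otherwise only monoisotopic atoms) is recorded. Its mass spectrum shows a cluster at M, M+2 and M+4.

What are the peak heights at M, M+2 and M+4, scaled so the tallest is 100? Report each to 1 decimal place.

The 2 Aa atoms are independent, so intensities follow the terms of (0.71358 + 0.28642)^2.
P(M) = 0.71358^2 = 0.509196
P(M+2) = 2 × 0.71358^1 × 0.28642^1 = 0.408767
P(M+4) = 0.28642^2 = 0.082036
The M peak is largest (0.509196); scaling to 100 gives 100.0 : 80.3 : 16.1.

100.0 : 80.3 : 16.1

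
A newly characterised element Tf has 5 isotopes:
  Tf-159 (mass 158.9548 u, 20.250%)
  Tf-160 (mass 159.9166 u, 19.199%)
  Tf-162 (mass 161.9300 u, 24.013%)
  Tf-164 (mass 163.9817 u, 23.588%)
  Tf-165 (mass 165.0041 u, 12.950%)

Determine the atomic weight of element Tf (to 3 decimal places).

161.823 u

Ar = Σ fᵢ·mᵢ = 0.20250 × 158.9548 + 0.19199 × 159.9166 + 0.24013 × 161.9300 + 0.23588 × 163.9817 + 0.12950 × 165.0041
= 32.18835 + 30.70239 + 38.88425 + 38.68000 + 21.36803 = 161.82302 u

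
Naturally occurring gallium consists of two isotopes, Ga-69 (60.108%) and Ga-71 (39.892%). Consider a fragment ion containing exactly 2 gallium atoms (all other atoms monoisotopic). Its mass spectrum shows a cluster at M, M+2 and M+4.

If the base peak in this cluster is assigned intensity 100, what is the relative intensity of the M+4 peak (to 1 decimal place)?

(0.60108 + 0.39892)^2 gives M 0.3613, M+2 0.4796, M+4 0.1591; the largest is M+2.
P(M+2) = C(2,1) × 0.60108^1 × 0.39892^1 = 2 × 0.60108 × 0.39892 = 0.479566 (base)
P(M+4) = C(2,2) × 0.60108^0 × 0.39892^2 = 1 × 1.0000 × 0.15913717 = 0.159137
Relative intensity = 0.159137 / 0.479566 × 100 = 33.2

33.2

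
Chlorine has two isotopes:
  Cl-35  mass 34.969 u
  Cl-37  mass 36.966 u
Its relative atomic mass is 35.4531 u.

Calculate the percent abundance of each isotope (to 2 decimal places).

Let x be the fractional abundance of Cl-35; then Cl-37 has abundance 1 − x.
34.969·x + 36.966·(1 − x) = 35.4531
(34.969 − 36.966)·x = 35.4531 − 36.966
x = -1.5129 / -1.997 = 0.75759 → 75.76% Cl-35, 24.24% Cl-37.

Cl-35: 75.76%, Cl-37: 24.24%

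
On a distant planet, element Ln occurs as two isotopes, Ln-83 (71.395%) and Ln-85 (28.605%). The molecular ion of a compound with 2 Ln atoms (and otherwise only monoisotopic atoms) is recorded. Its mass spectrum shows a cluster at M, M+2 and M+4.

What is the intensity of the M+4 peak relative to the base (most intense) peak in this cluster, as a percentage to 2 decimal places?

16.05%

Term probabilities: M 0.5097, M+2 0.4085, M+4 0.0818. Base peak = M.
P(M) = C(2,0) × 0.71395^2 × 0.28605^0 = 1 × 0.5097246 × 1.0000 = 0.509725 (base)
P(M+4) = C(2,2) × 0.71395^0 × 0.28605^2 = 1 × 1.0000 × 0.0818246 = 0.081825
Relative intensity = 0.081825 / 0.509725 × 100 = 16.05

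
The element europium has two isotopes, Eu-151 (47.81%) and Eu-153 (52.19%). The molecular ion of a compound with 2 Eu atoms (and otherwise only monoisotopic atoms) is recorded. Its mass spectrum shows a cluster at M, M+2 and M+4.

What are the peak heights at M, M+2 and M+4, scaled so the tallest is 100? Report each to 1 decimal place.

45.8 : 100.0 : 54.6

Each Eu atom is independently Eu-151 (p = 0.4781) or Eu-153 (q = 0.5219); the cluster is the binomial expansion (p + q)^2.
P(M) = 0.4781^2 = 0.228580
P(M+2) = 2 × 0.4781^1 × 0.5219^1 = 0.499041
P(M+4) = 0.5219^2 = 0.272380
The M+2 peak is largest (0.499041); scaling to 100 gives 45.8 : 100.0 : 54.6.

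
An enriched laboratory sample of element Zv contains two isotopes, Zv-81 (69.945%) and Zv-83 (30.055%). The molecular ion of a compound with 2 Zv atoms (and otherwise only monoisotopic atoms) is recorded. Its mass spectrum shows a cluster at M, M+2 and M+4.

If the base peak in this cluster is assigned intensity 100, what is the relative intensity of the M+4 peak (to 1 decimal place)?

18.5

(0.69945 + 0.30055)^2 gives M 0.4892, M+2 0.4204, M+4 0.0903; the largest is M.
P(M) = C(2,0) × 0.69945^2 × 0.30055^0 = 1 × 0.4892303 × 1.0000 = 0.489230 (base)
P(M+4) = C(2,2) × 0.69945^0 × 0.30055^2 = 1 × 1.0000 × 0.0903303 = 0.090330
Relative intensity = 0.090330 / 0.489230 × 100 = 18.5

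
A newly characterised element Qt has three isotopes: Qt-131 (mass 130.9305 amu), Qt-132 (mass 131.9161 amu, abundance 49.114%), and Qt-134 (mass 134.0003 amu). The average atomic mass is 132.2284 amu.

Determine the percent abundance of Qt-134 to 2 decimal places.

Let x and y be the fractions of Qt-131 and Qt-134. Then x + y = 1 − 0.49114 = 0.50886 and 130.9305x + 134.0003y = 132.2284 − 0.49114×131.9161 = 67.439126646.
Substituting: 130.9305x + 134.0003(0.50886 − x) = 67.439126646
(130.9305 − 134.0003)x = -0.748266012  ⇒  x = 0.24375, y = 0.26511
Qt-131: 24.38%, Qt-134: 26.51%.

26.51%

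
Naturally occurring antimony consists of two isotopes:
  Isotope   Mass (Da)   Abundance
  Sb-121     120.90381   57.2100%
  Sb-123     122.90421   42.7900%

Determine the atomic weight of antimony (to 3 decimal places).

121.760 Da

The abundance-weighted mean is 0.572100 × 120.90381 + 0.427900 × 122.90421
= 69.169070 + 52.590711 = 121.759781 Da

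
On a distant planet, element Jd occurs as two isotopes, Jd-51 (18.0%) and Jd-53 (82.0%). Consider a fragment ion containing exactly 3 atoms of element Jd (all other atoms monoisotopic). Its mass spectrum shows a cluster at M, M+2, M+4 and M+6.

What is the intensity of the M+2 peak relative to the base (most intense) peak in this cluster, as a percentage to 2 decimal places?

Term probabilities: M 0.0058, M+2 0.0797, M+4 0.3631, M+6 0.5514. Base peak = M+6.
P(M+6) = C(3,3) × 0.180^0 × 0.820^3 = 1 × 1.0000 × 0.551368 = 0.551368 (base)
P(M+2) = C(3,1) × 0.180^2 × 0.820^1 = 3 × 0.0324 × 0.8200 = 0.079704
Relative intensity = 0.079704 / 0.551368 × 100 = 14.46

14.46%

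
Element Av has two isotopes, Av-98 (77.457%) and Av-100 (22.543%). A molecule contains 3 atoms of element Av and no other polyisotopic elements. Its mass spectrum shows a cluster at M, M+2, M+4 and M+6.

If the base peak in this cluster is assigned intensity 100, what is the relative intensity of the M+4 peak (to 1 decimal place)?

25.4

Binomial terms of (0.77457 + 0.22543)^3: M 0.4647, M+2 0.4057, M+4 0.1181, M+6 0.0115 → M is the base peak.
P(M) = C(3,0) × 0.77457^3 × 0.22543^0 = 1 × 0.46471 × 1.0000 = 0.464710 (base)
P(M+4) = C(3,2) × 0.77457^1 × 0.22543^2 = 3 × 0.77457 × 0.05081868 = 0.118088
Relative intensity = 0.118088 / 0.464710 × 100 = 25.4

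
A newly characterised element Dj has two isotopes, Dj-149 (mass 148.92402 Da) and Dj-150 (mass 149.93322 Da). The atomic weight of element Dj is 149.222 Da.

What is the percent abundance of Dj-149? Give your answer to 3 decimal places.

With x = fraction of Dj-149 (so Dj-150 is 1 − x):
148.92402·x + 149.93322·(1 − x) = 149.222
(148.92402 − 149.93322)·x = 149.222 − 149.93322
x = -0.71122 / -1.00920 = 0.70474 → 70.474% Dj-149, 29.526% Dj-150.

70.474%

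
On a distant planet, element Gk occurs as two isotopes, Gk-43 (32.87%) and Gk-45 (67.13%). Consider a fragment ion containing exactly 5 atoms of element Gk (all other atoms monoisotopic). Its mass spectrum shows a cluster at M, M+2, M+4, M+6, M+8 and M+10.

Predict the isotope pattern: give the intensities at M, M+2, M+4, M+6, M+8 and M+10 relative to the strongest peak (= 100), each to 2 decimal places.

Each Gk atom is independently Gk-43 (p = 0.3287) or Gk-45 (q = 0.6713); the cluster is the binomial expansion (p + q)^5.
P(M) = 0.3287^5 = 0.003837
P(M+2) = 5 × 0.3287^4 × 0.6713^1 = 0.039182
P(M+4) = 10 × 0.3287^3 × 0.6713^2 = 0.160041
P(M+6) = 10 × 0.3287^2 × 0.6713^3 = 0.326851
P(M+8) = 5 × 0.3287^1 × 0.6713^4 = 0.333762
P(M+10) = 0.6713^5 = 0.136327
The M+8 peak is largest (0.333762); scaling to 100 gives 1.15 : 11.74 : 47.95 : 97.93 : 100.00 : 40.85.

1.15 : 11.74 : 47.95 : 97.93 : 100.00 : 40.85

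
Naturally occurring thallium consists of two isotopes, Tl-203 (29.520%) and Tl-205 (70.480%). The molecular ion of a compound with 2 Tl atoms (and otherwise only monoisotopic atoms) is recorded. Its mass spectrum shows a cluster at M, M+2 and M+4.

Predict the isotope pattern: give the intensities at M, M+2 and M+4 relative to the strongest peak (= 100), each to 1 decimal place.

Each Tl atom is independently Tl-203 (p = 0.29520) or Tl-205 (q = 0.70480); the cluster is the binomial expansion (p + q)^2.
P(M) = 0.29520^2 = 0.087143
P(M+2) = 2 × 0.29520^1 × 0.70480^1 = 0.416114
P(M+4) = 0.70480^2 = 0.496743
The M+4 peak is largest (0.496743); scaling to 100 gives 17.5 : 83.8 : 100.0.

17.5 : 83.8 : 100.0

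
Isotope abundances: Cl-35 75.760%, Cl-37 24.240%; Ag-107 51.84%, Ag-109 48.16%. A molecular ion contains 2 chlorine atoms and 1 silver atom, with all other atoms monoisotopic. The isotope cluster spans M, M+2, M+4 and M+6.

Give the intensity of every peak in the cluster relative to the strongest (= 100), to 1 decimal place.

63.7 : 100.0 : 44.4 : 6.1

Chlorine pattern (n=2): 0.57395776 : 0.36728448 : 0.05875776
Silver pattern (n=1): 0.5184 : 0.4816
Convolve the two distributions (both contribute in 2-u steps):
  M: 0.57395776×0.5184 = 0.297540
  M+2: 0.57395776×0.4816 + 0.36728448×0.5184 = 0.466818
  M+4: 0.36728448×0.4816 + 0.05875776×0.5184 = 0.207344
  M+6: 0.05875776×0.4816 = 0.028298
Scale to base peak (0.466818) = 100: 63.7 : 100.0 : 44.4 : 6.1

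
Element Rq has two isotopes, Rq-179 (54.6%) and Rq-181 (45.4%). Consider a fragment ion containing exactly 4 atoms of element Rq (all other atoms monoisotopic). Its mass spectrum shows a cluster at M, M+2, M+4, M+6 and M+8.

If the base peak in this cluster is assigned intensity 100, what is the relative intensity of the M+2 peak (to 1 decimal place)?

80.2

Binomial terms of (0.546 + 0.454)^4: M 0.0889, M+2 0.2956, M+4 0.3687, M+6 0.2044, M+8 0.0425 → M+4 is the base peak.
P(M+4) = C(4,2) × 0.546^2 × 0.454^2 = 6 × 0.298116 × 0.206116 = 0.368679 (base)
P(M+2) = C(4,1) × 0.546^3 × 0.454^1 = 4 × 0.16277134 × 0.4540 = 0.295593
Relative intensity = 0.295593 / 0.368679 × 100 = 80.2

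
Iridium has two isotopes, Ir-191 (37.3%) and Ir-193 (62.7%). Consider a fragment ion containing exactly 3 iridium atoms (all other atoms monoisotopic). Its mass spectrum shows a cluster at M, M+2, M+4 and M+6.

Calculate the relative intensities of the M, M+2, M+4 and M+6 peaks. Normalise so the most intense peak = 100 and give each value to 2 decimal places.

Expanding (0.373 + 0.627)^3:
P(M) = 0.373^3 = 0.051895
P(M+2) = 3 × 0.373^2 × 0.627^1 = 0.261702
P(M+4) = 3 × 0.373^1 × 0.627^2 = 0.439911
P(M+6) = 0.627^3 = 0.246492
The M+4 peak is largest (0.439911); scaling to 100 gives 11.80 : 59.49 : 100.00 : 56.03.

11.80 : 59.49 : 100.00 : 56.03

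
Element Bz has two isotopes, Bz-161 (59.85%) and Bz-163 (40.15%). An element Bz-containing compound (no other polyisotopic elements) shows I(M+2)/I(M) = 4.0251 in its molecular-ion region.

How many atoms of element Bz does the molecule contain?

With n Bz atoms, P(M+2)/P(M) = C(n,1)·p^(n−1)q / p^n = n·q/p = n · 0.4015/0.5985.
n = 4.0251 × 0.5985/0.4015 = 6.00 ≈ 6

6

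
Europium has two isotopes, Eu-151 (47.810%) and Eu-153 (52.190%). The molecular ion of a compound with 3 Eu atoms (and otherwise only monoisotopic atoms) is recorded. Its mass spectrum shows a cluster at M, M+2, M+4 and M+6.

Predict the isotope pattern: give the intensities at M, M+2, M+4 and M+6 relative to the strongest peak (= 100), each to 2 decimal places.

The 3 Eu atoms are independent, so intensities follow the terms of (0.47810 + 0.52190)^3.
P(M) = 0.47810^3 = 0.109284
P(M+2) = 3 × 0.47810^2 × 0.52190^1 = 0.357887
P(M+4) = 3 × 0.47810^1 × 0.52190^2 = 0.390674
P(M+6) = 0.52190^3 = 0.142155
The M+4 peak is largest (0.390674); scaling to 100 gives 27.97 : 91.61 : 100.00 : 36.39.

27.97 : 91.61 : 100.00 : 36.39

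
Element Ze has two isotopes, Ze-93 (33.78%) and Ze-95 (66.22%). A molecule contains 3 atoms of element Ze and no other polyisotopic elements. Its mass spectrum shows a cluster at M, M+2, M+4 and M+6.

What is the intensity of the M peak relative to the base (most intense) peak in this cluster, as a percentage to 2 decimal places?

(0.3378 + 0.6622)^3 gives M 0.0385, M+2 0.2267, M+4 0.4444, M+6 0.2904; the largest is M+4.
P(M+4) = C(3,2) × 0.3378^1 × 0.6622^2 = 3 × 0.3378 × 0.43850884 = 0.444385 (base)
P(M) = C(3,0) × 0.3378^3 × 0.6622^0 = 1 × 0.03854597 × 1.0000 = 0.038546
Relative intensity = 0.038546 / 0.444385 × 100 = 8.67

8.67%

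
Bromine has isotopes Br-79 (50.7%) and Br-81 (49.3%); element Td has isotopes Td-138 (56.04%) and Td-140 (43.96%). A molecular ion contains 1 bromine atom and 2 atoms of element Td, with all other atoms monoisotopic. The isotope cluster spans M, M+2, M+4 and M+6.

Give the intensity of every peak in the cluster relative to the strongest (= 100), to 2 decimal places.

Bromine pattern (n=1): 0.5070 : 0.4930
Element Td pattern (n=2): 0.31404816 : 0.49270368 : 0.19324816
Convolve the two distributions (both contribute in 2-u steps):
  M: 0.5070×0.31404816 = 0.159222
  M+2: 0.5070×0.49270368 + 0.4930×0.31404816 = 0.404627
  M+4: 0.5070×0.19324816 + 0.4930×0.49270368 = 0.340880
  M+6: 0.4930×0.19324816 = 0.095271
Scale to base peak (0.404627) = 100: 39.35 : 100.00 : 84.25 : 23.55

39.35 : 100.00 : 84.25 : 23.55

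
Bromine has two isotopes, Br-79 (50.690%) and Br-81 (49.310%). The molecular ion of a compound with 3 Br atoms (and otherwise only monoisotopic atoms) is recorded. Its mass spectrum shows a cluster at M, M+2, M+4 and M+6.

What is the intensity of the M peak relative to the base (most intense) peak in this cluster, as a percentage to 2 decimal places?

(0.50690 + 0.49310)^3 gives M 0.1302, M+2 0.3801, M+4 0.3698, M+6 0.1199; the largest is M+2.
P(M+2) = C(3,1) × 0.50690^2 × 0.49310^1 = 3 × 0.25694761 × 0.4931 = 0.380103 (base)
P(M) = C(3,0) × 0.50690^3 × 0.49310^0 = 1 × 0.13024674 × 1.0000 = 0.130247
Relative intensity = 0.130247 / 0.380103 × 100 = 34.27

34.27%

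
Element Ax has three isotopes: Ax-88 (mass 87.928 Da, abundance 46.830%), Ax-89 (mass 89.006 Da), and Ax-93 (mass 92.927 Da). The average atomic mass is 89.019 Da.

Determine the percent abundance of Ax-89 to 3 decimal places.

Let x and y be the fractions of Ax-89 and Ax-93. Then x + y = 1 − 0.46830 = 0.53170 and 89.006x + 92.927y = 89.019 − 0.46830×87.928 = 47.8423176.
Substituting: 89.006x + 92.927(0.53170 − x) = 47.8423176
(89.006 − 92.927)x = -1.5669683  ⇒  x = 0.39963, y = 0.13207
Ax-89: 39.963%, Ax-93: 13.207%.

39.963%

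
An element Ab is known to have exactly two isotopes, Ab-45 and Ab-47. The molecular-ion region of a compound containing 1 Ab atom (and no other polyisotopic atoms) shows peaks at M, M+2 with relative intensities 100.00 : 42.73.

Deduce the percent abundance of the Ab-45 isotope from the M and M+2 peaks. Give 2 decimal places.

70.06%

If p is the fraction of Ab that is Ab-45, then I(M+2)/I(M) = [C(1,1)·p^0·(1−p)] / p^1 = 1·(1−p)/p = 42.73/100.00 = 0.4273
(1−p)/p = 0.4273/1 = 0.4273  ⇒  p = 1/(1 + 0.4273) = 0.7006
Ab-45: 70.06%, Ab-47: 29.94%.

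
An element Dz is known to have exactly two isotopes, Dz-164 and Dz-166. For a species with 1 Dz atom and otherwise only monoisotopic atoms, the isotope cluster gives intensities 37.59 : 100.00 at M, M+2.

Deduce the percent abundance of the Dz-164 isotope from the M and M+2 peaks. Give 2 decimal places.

If p is the fraction of Dz that is Dz-164, then I(M+2)/I(M) = [C(1,1)·p^0·(1−p)] / p^1 = 1·(1−p)/p = 100.00/37.59 = 2.6603
(1−p)/p = 2.6603/1 = 2.6603  ⇒  p = 1/(1 + 2.6603) = 0.2732
Dz-164: 27.32%, Dz-166: 72.68%.

27.32%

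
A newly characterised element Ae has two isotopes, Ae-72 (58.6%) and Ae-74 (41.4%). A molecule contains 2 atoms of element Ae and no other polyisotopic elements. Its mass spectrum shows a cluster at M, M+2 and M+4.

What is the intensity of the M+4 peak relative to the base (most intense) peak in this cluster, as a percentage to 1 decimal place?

35.3%

(0.586 + 0.414)^2 gives M 0.3434, M+2 0.4852, M+4 0.1714; the largest is M+2.
P(M+2) = C(2,1) × 0.586^1 × 0.414^1 = 2 × 0.5860 × 0.4140 = 0.485208 (base)
P(M+4) = C(2,2) × 0.586^0 × 0.414^2 = 1 × 1.0000 × 0.171396 = 0.171396
Relative intensity = 0.171396 / 0.485208 × 100 = 35.3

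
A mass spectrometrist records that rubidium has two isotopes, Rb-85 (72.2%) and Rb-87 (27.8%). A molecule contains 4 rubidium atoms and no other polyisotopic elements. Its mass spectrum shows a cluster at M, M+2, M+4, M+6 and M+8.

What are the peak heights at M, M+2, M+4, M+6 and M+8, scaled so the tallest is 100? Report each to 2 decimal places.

64.93 : 100.00 : 57.76 : 14.83 : 1.43

Expanding (0.722 + 0.278)^4:
P(M) = 0.722^4 = 0.271737
P(M+2) = 4 × 0.722^3 × 0.278^1 = 0.418520
P(M+4) = 6 × 0.722^2 × 0.278^2 = 0.241721
P(M+6) = 4 × 0.722^1 × 0.278^3 = 0.062049
P(M+8) = 0.278^4 = 0.005973
The M+2 peak is largest (0.418520); scaling to 100 gives 64.93 : 100.00 : 57.76 : 14.83 : 1.43.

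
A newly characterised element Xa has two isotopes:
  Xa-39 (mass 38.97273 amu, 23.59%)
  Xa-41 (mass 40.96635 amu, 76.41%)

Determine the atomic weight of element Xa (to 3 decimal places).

Ar = Σ fᵢ·mᵢ = 0.2359 × 38.97273 + 0.7641 × 40.96635
= 9.193667 + 31.302388 = 40.496055 amu

40.496 amu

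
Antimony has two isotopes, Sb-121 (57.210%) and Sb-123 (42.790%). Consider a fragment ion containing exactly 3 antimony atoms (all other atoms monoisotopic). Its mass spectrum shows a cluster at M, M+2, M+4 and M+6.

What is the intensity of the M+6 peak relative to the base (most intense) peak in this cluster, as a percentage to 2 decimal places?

(0.57210 + 0.42790)^3 gives M 0.1872, M+2 0.4202, M+4 0.3143, M+6 0.0783; the largest is M+2.
P(M+2) = C(3,1) × 0.57210^2 × 0.42790^1 = 3 × 0.32729841 × 0.4279 = 0.420153 (base)
P(M+6) = C(3,3) × 0.57210^0 × 0.42790^3 = 1 × 1.0000 × 0.07834781 = 0.078348
Relative intensity = 0.078348 / 0.420153 × 100 = 18.65

18.65%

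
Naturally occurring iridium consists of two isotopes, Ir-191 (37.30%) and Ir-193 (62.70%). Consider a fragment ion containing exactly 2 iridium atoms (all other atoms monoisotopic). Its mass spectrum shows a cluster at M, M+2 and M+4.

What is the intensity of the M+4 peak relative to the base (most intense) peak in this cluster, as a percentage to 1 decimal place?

(0.3730 + 0.6270)^2 gives M 0.1391, M+2 0.4677, M+4 0.3931; the largest is M+2.
P(M+2) = C(2,1) × 0.3730^1 × 0.6270^1 = 2 × 0.3730 × 0.6270 = 0.467742 (base)
P(M+4) = C(2,2) × 0.3730^0 × 0.6270^2 = 1 × 1.0000 × 0.393129 = 0.393129
Relative intensity = 0.393129 / 0.467742 × 100 = 84.0

84.0%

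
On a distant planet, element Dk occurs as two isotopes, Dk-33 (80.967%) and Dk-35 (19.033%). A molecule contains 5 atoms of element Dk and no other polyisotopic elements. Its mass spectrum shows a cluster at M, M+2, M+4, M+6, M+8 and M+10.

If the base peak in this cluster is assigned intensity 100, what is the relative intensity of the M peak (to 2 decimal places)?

Term probabilities: M 0.3480, M+2 0.4090, M+4 0.1923, M+6 0.0452, M+8 0.0053, M+10 0.0002. Base peak = M+2.
P(M+2) = C(5,1) × 0.80967^4 × 0.19033^1 = 5 × 0.42976614 × 0.19033 = 0.408987 (base)
P(M) = C(5,0) × 0.80967^5 × 0.19033^0 = 1 × 0.34796875 × 1.0000 = 0.347969
Relative intensity = 0.347969 / 0.408987 × 100 = 85.08

85.08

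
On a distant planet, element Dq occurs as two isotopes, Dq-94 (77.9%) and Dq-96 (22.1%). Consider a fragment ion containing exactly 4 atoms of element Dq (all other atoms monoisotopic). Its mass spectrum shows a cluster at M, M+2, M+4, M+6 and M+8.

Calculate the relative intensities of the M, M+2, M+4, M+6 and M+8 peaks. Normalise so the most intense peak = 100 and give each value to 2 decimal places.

88.12 : 100.00 : 42.55 : 8.05 : 0.57

Expanding (0.779 + 0.221)^4:
P(M) = 0.779^4 = 0.368256
P(M+2) = 4 × 0.779^3 × 0.221^1 = 0.417893
P(M+4) = 6 × 0.779^2 × 0.221^2 = 0.177832
P(M+6) = 4 × 0.779^1 × 0.221^3 = 0.033634
P(M+8) = 0.221^4 = 0.002385
The M+2 peak is largest (0.417893); scaling to 100 gives 88.12 : 100.00 : 42.55 : 8.05 : 0.57.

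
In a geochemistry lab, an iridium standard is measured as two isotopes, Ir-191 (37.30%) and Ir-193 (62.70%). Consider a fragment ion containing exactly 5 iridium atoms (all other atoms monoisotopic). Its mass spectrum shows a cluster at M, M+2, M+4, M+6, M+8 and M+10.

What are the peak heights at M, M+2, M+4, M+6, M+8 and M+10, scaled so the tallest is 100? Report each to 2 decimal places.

Each Ir atom is independently Ir-191 (p = 0.3730) or Ir-193 (q = 0.6270); the cluster is the binomial expansion (p + q)^5.
P(M) = 0.3730^5 = 0.007220
P(M+2) = 5 × 0.3730^4 × 0.6270^1 = 0.060684
P(M+4) = 10 × 0.3730^3 × 0.6270^2 = 0.204015
P(M+6) = 10 × 0.3730^2 × 0.6270^3 = 0.342942
P(M+8) = 5 × 0.3730^1 × 0.6270^4 = 0.288237
P(M+10) = 0.6270^5 = 0.096903
The M+6 peak is largest (0.342942); scaling to 100 gives 2.11 : 17.70 : 59.49 : 100.00 : 84.05 : 28.26.

2.11 : 17.70 : 59.49 : 100.00 : 84.05 : 28.26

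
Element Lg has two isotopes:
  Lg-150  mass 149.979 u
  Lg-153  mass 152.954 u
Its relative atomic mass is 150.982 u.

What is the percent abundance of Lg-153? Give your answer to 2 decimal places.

Writing the weighted mean with unknown fraction x of Lg-150:
149.979·x + 152.954·(1 − x) = 150.982
(149.979 − 152.954)·x = 150.982 − 152.954
x = -1.972 / -2.975 = 0.66286 → 66.29% Lg-150, 33.71% Lg-153.

33.71%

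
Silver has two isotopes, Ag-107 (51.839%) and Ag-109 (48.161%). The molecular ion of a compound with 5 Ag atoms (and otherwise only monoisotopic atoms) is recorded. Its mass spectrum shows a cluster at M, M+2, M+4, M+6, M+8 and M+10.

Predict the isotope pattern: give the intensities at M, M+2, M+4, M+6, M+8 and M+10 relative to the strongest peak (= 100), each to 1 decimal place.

11.6 : 53.8 : 100.0 : 92.9 : 43.2 : 8.0

Each Ag atom is independently Ag-107 (p = 0.51839) or Ag-109 (q = 0.48161); the cluster is the binomial expansion (p + q)^5.
P(M) = 0.51839^5 = 0.037435
P(M+2) = 5 × 0.51839^4 × 0.48161^1 = 0.173897
P(M+4) = 10 × 0.51839^3 × 0.48161^2 = 0.323118
P(M+6) = 10 × 0.51839^2 × 0.48161^3 = 0.300192
P(M+8) = 5 × 0.51839^1 × 0.48161^4 = 0.139447
P(M+10) = 0.48161^5 = 0.025911
The M+4 peak is largest (0.323118); scaling to 100 gives 11.6 : 53.8 : 100.0 : 92.9 : 43.2 : 8.0.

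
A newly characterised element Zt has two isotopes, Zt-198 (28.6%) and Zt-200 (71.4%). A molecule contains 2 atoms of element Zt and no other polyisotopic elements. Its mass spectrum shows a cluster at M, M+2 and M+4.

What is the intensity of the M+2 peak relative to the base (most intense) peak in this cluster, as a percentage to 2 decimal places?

Term probabilities: M 0.0818, M+2 0.4084, M+4 0.5098. Base peak = M+4.
P(M+4) = C(2,2) × 0.286^0 × 0.714^2 = 1 × 1.0000 × 0.509796 = 0.509796 (base)
P(M+2) = C(2,1) × 0.286^1 × 0.714^1 = 2 × 0.2860 × 0.7140 = 0.408408
Relative intensity = 0.408408 / 0.509796 × 100 = 80.11

80.11%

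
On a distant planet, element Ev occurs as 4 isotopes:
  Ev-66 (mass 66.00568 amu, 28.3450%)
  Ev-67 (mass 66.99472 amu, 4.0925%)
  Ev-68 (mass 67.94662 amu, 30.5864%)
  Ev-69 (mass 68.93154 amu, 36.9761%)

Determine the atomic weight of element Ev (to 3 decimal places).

Average mass = Σ (abundance × isotope mass) = 0.283450 × 66.00568 + 0.040925 × 66.99472 + 0.305864 × 67.94662 + 0.369761 × 68.93154
= 18.709310 + 2.741759 + 20.782425 + 25.488195 = 67.721689 amu

67.722 amu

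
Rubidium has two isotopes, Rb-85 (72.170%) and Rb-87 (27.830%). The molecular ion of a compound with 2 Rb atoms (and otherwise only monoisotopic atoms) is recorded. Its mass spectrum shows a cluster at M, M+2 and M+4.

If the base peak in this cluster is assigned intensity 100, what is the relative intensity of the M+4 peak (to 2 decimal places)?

(0.72170 + 0.27830)^2 gives M 0.5209, M+2 0.4017, M+4 0.0775; the largest is M.
P(M) = C(2,0) × 0.72170^2 × 0.27830^0 = 1 × 0.52085089 × 1.0000 = 0.520851 (base)
P(M+4) = C(2,2) × 0.72170^0 × 0.27830^2 = 1 × 1.0000 × 0.07745089 = 0.077451
Relative intensity = 0.077451 / 0.520851 × 100 = 14.87

14.87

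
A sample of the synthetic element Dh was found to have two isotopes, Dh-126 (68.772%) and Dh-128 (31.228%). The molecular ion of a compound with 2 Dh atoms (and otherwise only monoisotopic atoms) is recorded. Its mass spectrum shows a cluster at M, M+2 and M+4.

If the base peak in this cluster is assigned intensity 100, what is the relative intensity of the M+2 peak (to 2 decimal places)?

90.82

Term probabilities: M 0.4730, M+2 0.4295, M+4 0.0975. Base peak = M.
P(M) = C(2,0) × 0.68772^2 × 0.31228^0 = 1 × 0.4729588 × 1.0000 = 0.472959 (base)
P(M+2) = C(2,1) × 0.68772^1 × 0.31228^1 = 2 × 0.68772 × 0.31228 = 0.429522
Relative intensity = 0.429522 / 0.472959 × 100 = 90.82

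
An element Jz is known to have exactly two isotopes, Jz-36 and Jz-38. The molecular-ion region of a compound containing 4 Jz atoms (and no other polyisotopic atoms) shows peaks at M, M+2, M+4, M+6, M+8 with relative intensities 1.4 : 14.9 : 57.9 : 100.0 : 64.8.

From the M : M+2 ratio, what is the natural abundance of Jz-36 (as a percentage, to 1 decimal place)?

If p is the fraction of Jz that is Jz-36, then I(M+2)/I(M) = [C(4,1)·p^3·(1−p)] / p^4 = 4·(1−p)/p = 14.9/1.4 = 10.6429
(1−p)/p = 10.6429/4 = 2.6607  ⇒  p = 1/(1 + 2.6607) = 0.2732
Jz-36: 27.3%, Jz-38: 72.7%.

27.3%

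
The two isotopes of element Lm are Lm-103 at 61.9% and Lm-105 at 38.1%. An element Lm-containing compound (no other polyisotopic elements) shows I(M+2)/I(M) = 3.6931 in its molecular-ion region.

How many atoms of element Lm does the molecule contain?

6

For n independent Lm atoms, I(M+2)/I(M) = n · (abundance Lm-105) / (abundance Lm-103) = n · 0.381/0.619.
n = 3.6931 × 0.619/0.381 = 6.00 ≈ 6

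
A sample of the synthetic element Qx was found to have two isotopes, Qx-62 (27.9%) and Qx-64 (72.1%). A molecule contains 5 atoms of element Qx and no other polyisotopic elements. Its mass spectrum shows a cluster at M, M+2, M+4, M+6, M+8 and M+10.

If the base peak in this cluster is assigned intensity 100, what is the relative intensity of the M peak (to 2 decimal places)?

(0.279 + 0.721)^5 gives M 0.0017, M+2 0.0218, M+4 0.1129, M+6 0.2918, M+8 0.3770, M+10 0.1948; the largest is M+8.
P(M+8) = C(5,4) × 0.279^1 × 0.721^4 = 5 × 0.2790 × 0.27023467 = 0.376977 (base)
P(M) = C(5,0) × 0.279^5 × 0.721^0 = 1 × 0.00169052 × 1.0000 = 0.001691
Relative intensity = 0.001691 / 0.376977 × 100 = 0.45

0.45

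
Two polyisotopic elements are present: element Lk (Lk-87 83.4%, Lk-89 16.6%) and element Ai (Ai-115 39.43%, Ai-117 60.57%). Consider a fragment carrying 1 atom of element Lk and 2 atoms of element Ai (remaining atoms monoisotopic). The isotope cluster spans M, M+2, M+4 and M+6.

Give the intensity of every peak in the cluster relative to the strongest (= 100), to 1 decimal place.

30.6 : 100.0 : 90.8 : 14.4

Element Lk pattern (n=1): 0.8340 : 0.1660
Element Ai pattern (n=2): 0.15547249 : 0.47765502 : 0.36687249
Convolve the two distributions (both contribute in 2-u steps):
  M: 0.8340×0.15547249 = 0.129664
  M+2: 0.8340×0.47765502 + 0.1660×0.15547249 = 0.424173
  M+4: 0.8340×0.36687249 + 0.1660×0.47765502 = 0.385262
  M+6: 0.1660×0.36687249 = 0.060901
Scale to base peak (0.424173) = 100: 30.6 : 100.0 : 90.8 : 14.4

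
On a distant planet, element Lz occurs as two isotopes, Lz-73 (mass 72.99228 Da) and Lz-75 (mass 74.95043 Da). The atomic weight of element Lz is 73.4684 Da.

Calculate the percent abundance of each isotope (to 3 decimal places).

Let x be the fractional abundance of Lz-73; then Lz-75 has abundance 1 − x.
72.99228·x + 74.95043·(1 − x) = 73.4684
(72.99228 − 74.95043)·x = 73.4684 − 74.95043
x = -1.48203 / -1.95815 = 0.75685 → 75.685% Lz-73, 24.315% Lz-75.

Lz-73: 75.685%, Lz-75: 24.315%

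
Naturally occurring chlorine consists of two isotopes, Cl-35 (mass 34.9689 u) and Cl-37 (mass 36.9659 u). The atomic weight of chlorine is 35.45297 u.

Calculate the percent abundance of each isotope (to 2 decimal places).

Cl-35: 75.76%, Cl-37: 24.24%

With x = fraction of Cl-35 (so Cl-37 is 1 − x):
34.9689·x + 36.9659·(1 − x) = 35.45297
(34.9689 − 36.9659)·x = 35.45297 − 36.9659
x = -1.51293 / -1.9970 = 0.75760 → 75.76% Cl-35, 24.24% Cl-37.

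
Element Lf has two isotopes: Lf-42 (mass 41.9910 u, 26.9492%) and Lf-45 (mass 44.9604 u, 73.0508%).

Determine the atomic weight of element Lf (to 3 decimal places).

The abundance-weighted mean is 0.269492 × 41.9910 + 0.730508 × 44.9604
= 11.31624 + 32.84393 = 44.16017 u

44.160 u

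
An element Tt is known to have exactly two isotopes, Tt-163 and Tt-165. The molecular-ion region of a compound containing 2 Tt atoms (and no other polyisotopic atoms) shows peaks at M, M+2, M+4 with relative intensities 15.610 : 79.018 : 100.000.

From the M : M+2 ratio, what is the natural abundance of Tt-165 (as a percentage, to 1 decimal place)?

Write p for the Tt-163 fraction. I(M+2)/I(M) = [C(2,1)·p^1·(1−p)] / p^2 = 2·(1−p)/p = 79.018/15.610 = 5.0620
(1−p)/p = 5.0620/2 = 2.5310  ⇒  p = 1/(1 + 2.5310) = 0.2832
Tt-163: 28.3%, Tt-165: 71.7%.

71.7%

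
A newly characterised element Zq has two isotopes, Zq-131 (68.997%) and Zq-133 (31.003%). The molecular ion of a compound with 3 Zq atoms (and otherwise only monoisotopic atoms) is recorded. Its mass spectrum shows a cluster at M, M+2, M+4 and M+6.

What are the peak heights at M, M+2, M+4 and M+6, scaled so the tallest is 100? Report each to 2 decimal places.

74.18 : 100.00 : 44.93 : 6.73

Expanding (0.68997 + 0.31003)^3:
P(M) = 0.68997^3 = 0.328466
P(M+2) = 3 × 0.68997^2 × 0.31003^1 = 0.442777
P(M+4) = 3 × 0.68997^1 × 0.31003^2 = 0.198957
P(M+6) = 0.31003^3 = 0.029800
The M+2 peak is largest (0.442777); scaling to 100 gives 74.18 : 100.00 : 44.93 : 6.73.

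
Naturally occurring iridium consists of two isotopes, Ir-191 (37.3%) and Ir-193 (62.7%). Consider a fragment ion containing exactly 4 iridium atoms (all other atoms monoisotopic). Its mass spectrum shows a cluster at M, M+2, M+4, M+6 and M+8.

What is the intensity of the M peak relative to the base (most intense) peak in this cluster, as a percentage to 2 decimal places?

Term probabilities: M 0.0194, M+2 0.1302, M+4 0.3282, M+6 0.3678, M+8 0.1546. Base peak = M+6.
P(M+6) = C(4,3) × 0.373^1 × 0.627^3 = 4 × 0.3730 × 0.24649188 = 0.367766 (base)
P(M) = C(4,0) × 0.373^4 × 0.627^0 = 1 × 0.01935688 × 1.0000 = 0.019357
Relative intensity = 0.019357 / 0.367766 × 100 = 5.26

5.26%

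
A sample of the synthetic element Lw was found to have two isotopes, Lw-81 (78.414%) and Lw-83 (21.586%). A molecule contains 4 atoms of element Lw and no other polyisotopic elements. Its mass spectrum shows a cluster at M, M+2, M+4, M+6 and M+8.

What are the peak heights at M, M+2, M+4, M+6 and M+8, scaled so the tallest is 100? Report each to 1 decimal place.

90.8 : 100.0 : 41.3 : 7.6 : 0.5

Expanding (0.78414 + 0.21586)^4:
P(M) = 0.78414^4 = 0.378072
P(M+2) = 4 × 0.78414^3 × 0.21586^1 = 0.416306
P(M+4) = 6 × 0.78414^2 × 0.21586^2 = 0.171903
P(M+6) = 4 × 0.78414^1 × 0.21586^3 = 0.031548
P(M+8) = 0.21586^4 = 0.002171
The M+2 peak is largest (0.416306); scaling to 100 gives 90.8 : 100.0 : 41.3 : 7.6 : 0.5.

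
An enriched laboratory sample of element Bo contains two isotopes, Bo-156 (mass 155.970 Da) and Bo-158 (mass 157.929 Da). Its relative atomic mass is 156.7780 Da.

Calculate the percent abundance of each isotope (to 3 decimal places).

With x = fraction of Bo-156 (so Bo-158 is 1 − x):
155.970·x + 157.929·(1 − x) = 156.7780
(155.970 − 157.929)·x = 156.7780 − 157.929
x = -1.1510 / -1.959 = 0.58754 → 58.754% Bo-156, 41.246% Bo-158.

Bo-156: 58.754%, Bo-158: 41.246%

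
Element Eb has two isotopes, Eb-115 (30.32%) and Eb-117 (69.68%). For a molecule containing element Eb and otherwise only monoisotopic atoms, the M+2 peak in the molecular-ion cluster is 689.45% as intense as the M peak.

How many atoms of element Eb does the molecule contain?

With n Eb atoms, P(M+2)/P(M) = C(n,1)·p^(n−1)q / p^n = n·q/p = n · 0.6968/0.3032.
n = 6.8945 × 0.3032/0.6968 = 3.00 ≈ 3

3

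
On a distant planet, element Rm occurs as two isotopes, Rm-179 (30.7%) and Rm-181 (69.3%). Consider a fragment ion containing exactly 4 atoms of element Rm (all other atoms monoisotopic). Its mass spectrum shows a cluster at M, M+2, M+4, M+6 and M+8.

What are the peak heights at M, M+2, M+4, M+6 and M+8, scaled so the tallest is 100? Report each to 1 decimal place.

Expanding (0.307 + 0.693)^4:
P(M) = 0.307^4 = 0.008883
P(M+2) = 4 × 0.307^3 × 0.693^1 = 0.080206
P(M+4) = 6 × 0.307^2 × 0.693^2 = 0.271578
P(M+6) = 4 × 0.307^1 × 0.693^3 = 0.408694
P(M+8) = 0.693^4 = 0.230639
The M+6 peak is largest (0.408694); scaling to 100 gives 2.2 : 19.6 : 66.5 : 100.0 : 56.4.

2.2 : 19.6 : 66.5 : 100.0 : 56.4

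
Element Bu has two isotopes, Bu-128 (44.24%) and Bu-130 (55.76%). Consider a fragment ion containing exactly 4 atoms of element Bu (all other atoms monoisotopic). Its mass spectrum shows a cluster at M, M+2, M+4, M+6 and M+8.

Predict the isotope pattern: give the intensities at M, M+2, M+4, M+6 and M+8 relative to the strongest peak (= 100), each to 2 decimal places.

The 4 Bu atoms are independent, so intensities follow the terms of (0.4424 + 0.5576)^4.
P(M) = 0.4424^4 = 0.038305
P(M+2) = 4 × 0.4424^3 × 0.5576^1 = 0.193120
P(M+4) = 6 × 0.4424^2 × 0.5576^2 = 0.365113
P(M+6) = 4 × 0.4424^1 × 0.5576^3 = 0.306792
P(M+8) = 0.5576^4 = 0.096670
The M+4 peak is largest (0.365113); scaling to 100 gives 10.49 : 52.89 : 100.00 : 84.03 : 26.48.

10.49 : 52.89 : 100.00 : 84.03 : 26.48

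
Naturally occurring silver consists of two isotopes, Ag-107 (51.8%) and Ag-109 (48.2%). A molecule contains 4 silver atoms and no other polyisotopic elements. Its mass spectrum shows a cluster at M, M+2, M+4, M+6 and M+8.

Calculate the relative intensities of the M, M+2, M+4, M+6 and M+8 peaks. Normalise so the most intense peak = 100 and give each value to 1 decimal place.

Each Ag atom is independently Ag-107 (p = 0.518) or Ag-109 (q = 0.482); the cluster is the binomial expansion (p + q)^4.
P(M) = 0.518^4 = 0.071998
P(M+2) = 4 × 0.518^3 × 0.482^1 = 0.267976
P(M+4) = 6 × 0.518^2 × 0.482^2 = 0.374029
P(M+6) = 4 × 0.518^1 × 0.482^3 = 0.232023
P(M+8) = 0.482^4 = 0.053974
The M+4 peak is largest (0.374029); scaling to 100 gives 19.2 : 71.6 : 100.0 : 62.0 : 14.4.

19.2 : 71.6 : 100.0 : 62.0 : 14.4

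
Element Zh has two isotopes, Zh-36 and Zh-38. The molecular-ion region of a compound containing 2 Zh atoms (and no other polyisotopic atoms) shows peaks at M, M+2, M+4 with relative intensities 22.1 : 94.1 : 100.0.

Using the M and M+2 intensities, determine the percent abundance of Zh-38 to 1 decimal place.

Let p = fractional abundance of Zh-36. I(M+2)/I(M) = [C(2,1)·p^1·(1−p)] / p^2 = 2·(1−p)/p = 94.1/22.1 = 4.2579
(1−p)/p = 4.2579/2 = 2.1290  ⇒  p = 1/(1 + 2.1290) = 0.3196
Zh-36: 32.0%, Zh-38: 68.0%.

68.0%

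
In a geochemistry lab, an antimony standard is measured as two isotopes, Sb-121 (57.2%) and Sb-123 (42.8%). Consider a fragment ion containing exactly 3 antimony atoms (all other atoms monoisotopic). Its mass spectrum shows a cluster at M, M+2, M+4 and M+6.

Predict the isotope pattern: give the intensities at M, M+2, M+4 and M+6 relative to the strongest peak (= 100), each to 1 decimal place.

44.5 : 100.0 : 74.8 : 18.7

The 3 Sb atoms are independent, so intensities follow the terms of (0.572 + 0.428)^3.
P(M) = 0.572^3 = 0.187149
P(M+2) = 3 × 0.572^2 × 0.428^1 = 0.420104
P(M+4) = 3 × 0.572^1 × 0.428^2 = 0.314344
P(M+6) = 0.428^3 = 0.078403
The M+2 peak is largest (0.420104); scaling to 100 gives 44.5 : 100.0 : 74.8 : 18.7.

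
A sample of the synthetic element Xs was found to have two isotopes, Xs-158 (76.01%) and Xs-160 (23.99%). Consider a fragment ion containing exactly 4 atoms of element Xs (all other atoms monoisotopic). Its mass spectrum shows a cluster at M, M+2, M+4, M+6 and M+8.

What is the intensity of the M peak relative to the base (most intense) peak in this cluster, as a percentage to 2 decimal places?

79.21%

Term probabilities: M 0.3338, M+2 0.4214, M+4 0.1995, M+6 0.0420, M+8 0.0033. Base peak = M+2.
P(M+2) = C(4,1) × 0.7601^3 × 0.2399^1 = 4 × 0.4391493 × 0.2399 = 0.421408 (base)
P(M) = C(4,0) × 0.7601^4 × 0.2399^0 = 1 × 0.33379739 × 1.0000 = 0.333797
Relative intensity = 0.333797 / 0.421408 × 100 = 79.21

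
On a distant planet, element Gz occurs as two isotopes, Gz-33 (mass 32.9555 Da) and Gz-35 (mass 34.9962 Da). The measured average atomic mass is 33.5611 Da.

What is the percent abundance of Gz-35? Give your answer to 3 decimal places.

Let x be the fractional abundance of Gz-33; then Gz-35 has abundance 1 − x.
32.9555·x + 34.9962·(1 − x) = 33.5611
(32.9555 − 34.9962)·x = 33.5611 − 34.9962
x = -1.4351 / -2.0407 = 0.70324 → 70.324% Gz-33, 29.676% Gz-35.

29.676%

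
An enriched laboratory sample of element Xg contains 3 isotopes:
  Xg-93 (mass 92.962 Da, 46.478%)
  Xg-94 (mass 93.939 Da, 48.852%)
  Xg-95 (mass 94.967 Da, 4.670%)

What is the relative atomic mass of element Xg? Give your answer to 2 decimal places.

93.53 Da

The abundance-weighted mean is 0.46478 × 92.962 + 0.48852 × 93.939 + 0.04670 × 94.967
= 43.2069 + 45.8911 + 4.4350 = 93.5330 Da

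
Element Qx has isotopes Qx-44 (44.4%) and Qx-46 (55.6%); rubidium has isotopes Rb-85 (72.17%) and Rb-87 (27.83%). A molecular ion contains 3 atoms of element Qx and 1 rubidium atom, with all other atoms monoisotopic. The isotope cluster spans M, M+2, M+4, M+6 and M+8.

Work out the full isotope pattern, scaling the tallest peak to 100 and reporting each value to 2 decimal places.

Element Qx pattern (n=3): 0.08752838 : 0.32882285 : 0.41176915 : 0.17187962
Rubidium pattern (n=1): 0.7217 : 0.2783
Convolve the two distributions (both contribute in 2-u steps):
  M: 0.08752838×0.7217 = 0.063169
  M+2: 0.08752838×0.2783 + 0.32882285×0.7217 = 0.261671
  M+4: 0.32882285×0.2783 + 0.41176915×0.7217 = 0.388685
  M+6: 0.41176915×0.2783 + 0.17187962×0.7217 = 0.238641
  M+8: 0.17187962×0.2783 = 0.047834
Scale to base peak (0.388685) = 100: 16.25 : 67.32 : 100.00 : 61.40 : 12.31

16.25 : 67.32 : 100.00 : 61.40 : 12.31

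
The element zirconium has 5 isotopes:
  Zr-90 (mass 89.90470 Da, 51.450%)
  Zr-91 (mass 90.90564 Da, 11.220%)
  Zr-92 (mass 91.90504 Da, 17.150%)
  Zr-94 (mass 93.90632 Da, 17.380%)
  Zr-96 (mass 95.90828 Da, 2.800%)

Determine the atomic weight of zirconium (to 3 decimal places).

91.224 Da

The abundance-weighted mean is 0.51450 × 89.90470 + 0.11220 × 90.90564 + 0.17150 × 91.90504 + 0.17380 × 93.90632 + 0.02800 × 95.90828
= 46.255968 + 10.199613 + 15.761714 + 16.320918 + 2.685432 = 91.223645 Da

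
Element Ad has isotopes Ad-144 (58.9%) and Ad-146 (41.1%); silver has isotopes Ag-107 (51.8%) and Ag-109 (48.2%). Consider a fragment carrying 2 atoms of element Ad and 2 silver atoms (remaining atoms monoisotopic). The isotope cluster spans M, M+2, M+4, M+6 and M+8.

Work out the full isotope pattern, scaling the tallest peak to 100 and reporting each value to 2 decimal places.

Element Ad pattern (n=2): 0.346921 : 0.484158 : 0.168921
Silver pattern (n=2): 0.268324 : 0.499352 : 0.232324
Convolve the two distributions (both contribute in 2-u steps):
  M: 0.346921×0.268324 = 0.093087
  M+2: 0.346921×0.499352 + 0.484158×0.268324 = 0.303147
  M+4: 0.346921×0.232324 + 0.484158×0.499352 + 0.168921×0.268324 = 0.367689
  M+6: 0.484158×0.232324 + 0.168921×0.499352 = 0.196833
  M+8: 0.168921×0.232324 = 0.039244
Scale to base peak (0.367689) = 100: 25.32 : 82.45 : 100.00 : 53.53 : 10.67

25.32 : 82.45 : 100.00 : 53.53 : 10.67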